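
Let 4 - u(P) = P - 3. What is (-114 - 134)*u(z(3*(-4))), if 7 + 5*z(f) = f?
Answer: -13392/5 ≈ -2678.4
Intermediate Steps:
z(f) = -7/5 + f/5
u(P) = 7 - P (u(P) = 4 - (P - 3) = 4 - (-3 + P) = 4 + (3 - P) = 7 - P)
(-114 - 134)*u(z(3*(-4))) = (-114 - 134)*(7 - (-7/5 + (3*(-4))/5)) = -248*(7 - (-7/5 + (⅕)*(-12))) = -248*(7 - (-7/5 - 12/5)) = -248*(7 - 1*(-19/5)) = -248*(7 + 19/5) = -248*54/5 = -13392/5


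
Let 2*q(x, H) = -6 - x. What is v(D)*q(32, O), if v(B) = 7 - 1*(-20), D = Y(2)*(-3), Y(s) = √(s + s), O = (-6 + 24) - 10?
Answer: -513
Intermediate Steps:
O = 8 (O = 18 - 10 = 8)
Y(s) = √2*√s (Y(s) = √(2*s) = √2*√s)
q(x, H) = -3 - x/2 (q(x, H) = (-6 - x)/2 = -3 - x/2)
D = -6 (D = (√2*√2)*(-3) = 2*(-3) = -6)
v(B) = 27 (v(B) = 7 + 20 = 27)
v(D)*q(32, O) = 27*(-3 - ½*32) = 27*(-3 - 16) = 27*(-19) = -513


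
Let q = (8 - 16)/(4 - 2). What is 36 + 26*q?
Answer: -68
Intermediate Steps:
q = -4 (q = -8/2 = -8*½ = -4)
36 + 26*q = 36 + 26*(-4) = 36 - 104 = -68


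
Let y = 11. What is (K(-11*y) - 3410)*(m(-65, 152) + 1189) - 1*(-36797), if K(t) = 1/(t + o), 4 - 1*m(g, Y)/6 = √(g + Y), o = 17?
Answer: -426352645/104 + 1063923*√87/52 ≈ -3.9087e+6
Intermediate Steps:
m(g, Y) = 24 - 6*√(Y + g) (m(g, Y) = 24 - 6*√(g + Y) = 24 - 6*√(Y + g))
K(t) = 1/(17 + t) (K(t) = 1/(t + 17) = 1/(17 + t))
(K(-11*y) - 3410)*(m(-65, 152) + 1189) - 1*(-36797) = (1/(17 - 11*11) - 3410)*((24 - 6*√(152 - 65)) + 1189) - 1*(-36797) = (1/(17 - 121) - 3410)*((24 - 6*√87) + 1189) + 36797 = (1/(-104) - 3410)*(1213 - 6*√87) + 36797 = (-1/104 - 3410)*(1213 - 6*√87) + 36797 = -354641*(1213 - 6*√87)/104 + 36797 = (-430179533/104 + 1063923*√87/52) + 36797 = -426352645/104 + 1063923*√87/52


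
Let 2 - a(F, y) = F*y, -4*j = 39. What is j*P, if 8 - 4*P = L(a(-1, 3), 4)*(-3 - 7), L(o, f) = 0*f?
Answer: -39/2 ≈ -19.500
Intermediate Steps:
j = -39/4 (j = -¼*39 = -39/4 ≈ -9.7500)
a(F, y) = 2 - F*y
L(o, f) = 0
P = 2 (P = 2 - 0*(-3 - 7) = 2 - 0*(-10) = 2 - ¼*0 = 2 + 0 = 2)
j*P = -39/4*2 = -39/2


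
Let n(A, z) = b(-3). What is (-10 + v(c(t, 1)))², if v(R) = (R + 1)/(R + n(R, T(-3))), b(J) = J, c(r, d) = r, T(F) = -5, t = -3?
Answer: 841/9 ≈ 93.444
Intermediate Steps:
n(A, z) = -3
v(R) = (1 + R)/(-3 + R) (v(R) = (R + 1)/(R - 3) = (1 + R)/(-3 + R))
(-10 + v(c(t, 1)))² = (-10 + (1 - 3)/(-3 - 3))² = (-10 - 2/(-6))² = (-10 - ⅙*(-2))² = (-10 + ⅓)² = (-29/3)² = 841/9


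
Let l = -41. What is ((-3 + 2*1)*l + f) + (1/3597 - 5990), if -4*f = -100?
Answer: -21308627/3597 ≈ -5924.0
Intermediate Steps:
f = 25 (f = -¼*(-100) = 25)
((-3 + 2*1)*l + f) + (1/3597 - 5990) = ((-3 + 2*1)*(-41) + 25) + (1/3597 - 5990) = ((-3 + 2)*(-41) + 25) + (1/3597 - 5990) = (-1*(-41) + 25) - 21546029/3597 = (41 + 25) - 21546029/3597 = 66 - 21546029/3597 = -21308627/3597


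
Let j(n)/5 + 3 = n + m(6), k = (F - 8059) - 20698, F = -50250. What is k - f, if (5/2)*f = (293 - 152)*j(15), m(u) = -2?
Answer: -81827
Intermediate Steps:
k = -79007 (k = (-50250 - 8059) - 20698 = -58309 - 20698 = -79007)
j(n) = -25 + 5*n (j(n) = -15 + 5*(n - 2) = -15 + 5*(-2 + n) = -15 + (-10 + 5*n) = -25 + 5*n)
f = 2820 (f = 2*((293 - 152)*(-25 + 5*15))/5 = 2*(141*(-25 + 75))/5 = 2*(141*50)/5 = (⅖)*7050 = 2820)
k - f = -79007 - 1*2820 = -79007 - 2820 = -81827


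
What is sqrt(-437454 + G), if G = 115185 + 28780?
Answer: I*sqrt(293489) ≈ 541.75*I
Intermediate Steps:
G = 143965
sqrt(-437454 + G) = sqrt(-437454 + 143965) = sqrt(-293489) = I*sqrt(293489)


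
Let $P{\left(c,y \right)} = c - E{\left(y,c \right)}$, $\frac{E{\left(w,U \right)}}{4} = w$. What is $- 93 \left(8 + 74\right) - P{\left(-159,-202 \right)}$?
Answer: $-8275$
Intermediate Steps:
$E{\left(w,U \right)} = 4 w$
$P{\left(c,y \right)} = c - 4 y$
$- 93 \left(8 + 74\right) - P{\left(-159,-202 \right)} = - 93 \left(8 + 74\right) - \left(-159 - -808\right) = \left(-93\right) 82 - \left(-159 + 808\right) = -7626 - 649 = -8275$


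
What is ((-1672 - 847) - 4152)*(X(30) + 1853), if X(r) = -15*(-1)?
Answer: -12461428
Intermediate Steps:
X(r) = 15
((-1672 - 847) - 4152)*(X(30) + 1853) = ((-1672 - 847) - 4152)*(15 + 1853) = (-2519 - 4152)*1868 = -6671*1868 = -12461428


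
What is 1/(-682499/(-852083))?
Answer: 852083/682499 ≈ 1.2485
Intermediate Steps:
1/(-682499/(-852083)) = 1/(-682499*(-1/852083)) = 1/(682499/852083) = 852083/682499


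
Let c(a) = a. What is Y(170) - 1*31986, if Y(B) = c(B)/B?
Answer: -31985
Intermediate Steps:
Y(B) = 1 (Y(B) = B/B = 1)
Y(170) - 1*31986 = 1 - 1*31986 = 1 - 31986 = -31985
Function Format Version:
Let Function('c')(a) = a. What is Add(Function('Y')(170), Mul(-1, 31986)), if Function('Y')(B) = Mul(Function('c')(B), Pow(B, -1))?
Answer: -31985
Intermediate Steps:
Function('Y')(B) = 1 (Function('Y')(B) = Mul(B, Pow(B, -1)) = 1)
Add(Function('Y')(170), Mul(-1, 31986)) = Add(1, Mul(-1, 31986)) = Add(1, -31986) = -31985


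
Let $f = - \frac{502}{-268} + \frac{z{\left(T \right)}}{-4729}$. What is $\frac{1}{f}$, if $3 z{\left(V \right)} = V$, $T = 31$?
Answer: $\frac{1901058}{3556783} \approx 0.53449$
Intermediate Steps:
$z{\left(V \right)} = \frac{V}{3}$
$f = \frac{3556783}{1901058}$ ($f = - \frac{502}{-268} + \frac{\frac{1}{3} \cdot 31}{-4729} = \left(-502\right) \left(- \frac{1}{268}\right) + \frac{31}{3} \left(- \frac{1}{4729}\right) = \frac{251}{134} - \frac{31}{14187} = \frac{3556783}{1901058} \approx 1.8709$)
$\frac{1}{f} = \frac{1}{\frac{3556783}{1901058}} = \frac{1901058}{3556783}$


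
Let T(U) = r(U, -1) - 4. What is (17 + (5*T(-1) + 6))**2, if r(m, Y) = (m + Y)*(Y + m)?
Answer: 529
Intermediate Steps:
r(m, Y) = (Y + m)**2 (r(m, Y) = (Y + m)*(Y + m) = (Y + m)**2)
T(U) = -4 + (-1 + U)**2 (T(U) = (-1 + U)**2 - 4 = -4 + (-1 + U)**2)
(17 + (5*T(-1) + 6))**2 = (17 + (5*(-4 + (-1 - 1)**2) + 6))**2 = (17 + (5*(-4 + (-2)**2) + 6))**2 = (17 + (5*(-4 + 4) + 6))**2 = (17 + (5*0 + 6))**2 = (17 + (0 + 6))**2 = (17 + 6)**2 = 23**2 = 529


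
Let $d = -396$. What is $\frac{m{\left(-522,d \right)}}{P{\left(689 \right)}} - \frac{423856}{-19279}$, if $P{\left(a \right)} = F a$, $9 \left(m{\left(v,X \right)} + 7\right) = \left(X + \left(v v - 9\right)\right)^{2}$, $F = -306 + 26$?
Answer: $- \frac{6095855797923}{143050180} \approx -42613.0$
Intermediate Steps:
$F = -280$
$m{\left(v,X \right)} = -7 + \frac{\left(-9 + X + v^{2}\right)^{2}}{9}$ ($m{\left(v,X \right)} = -7 + \frac{\left(X + \left(v v - 9\right)\right)^{2}}{9} = -7 + \frac{\left(X + \left(v^{2} - 9\right)\right)^{2}}{9} = -7 + \frac{\left(X + \left(-9 + v^{2}\right)\right)^{2}}{9} = -7 + \frac{\left(-9 + X + v^{2}\right)^{2}}{9}$)
$P{\left(a \right)} = - 280 a$
$\frac{m{\left(-522,d \right)}}{P{\left(689 \right)}} - \frac{423856}{-19279} = \frac{-7 + \frac{\left(-9 - 396 + \left(-522\right)^{2}\right)^{2}}{9}}{\left(-280\right) 689} - \frac{423856}{-19279} = \frac{-7 + \frac{\left(-9 - 396 + 272484\right)^{2}}{9}}{-192920} - - \frac{423856}{19279} = \left(-7 + \frac{272079^{2}}{9}\right) \left(- \frac{1}{192920}\right) + \frac{423856}{19279} = \left(-7 + \frac{1}{9} \cdot 74026982241\right) \left(- \frac{1}{192920}\right) + \frac{423856}{19279} = \left(-7 + 8225220249\right) \left(- \frac{1}{192920}\right) + \frac{423856}{19279} = 8225220242 \left(- \frac{1}{192920}\right) + \frac{423856}{19279} = - \frac{4112610121}{96460} + \frac{423856}{19279} = - \frac{6095855797923}{143050180}$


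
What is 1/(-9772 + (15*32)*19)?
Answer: -1/652 ≈ -0.0015337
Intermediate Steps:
1/(-9772 + (15*32)*19) = 1/(-9772 + 480*19) = 1/(-9772 + 9120) = 1/(-652) = -1/652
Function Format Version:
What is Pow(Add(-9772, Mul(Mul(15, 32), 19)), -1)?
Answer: Rational(-1, 652) ≈ -0.0015337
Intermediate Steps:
Pow(Add(-9772, Mul(Mul(15, 32), 19)), -1) = Pow(Add(-9772, Mul(480, 19)), -1) = Pow(Add(-9772, 9120), -1) = Pow(-652, -1) = Rational(-1, 652)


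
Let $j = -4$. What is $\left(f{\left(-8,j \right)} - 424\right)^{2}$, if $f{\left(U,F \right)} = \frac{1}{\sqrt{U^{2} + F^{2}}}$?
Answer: $\frac{\left(8480 - \sqrt{5}\right)^{2}}{400} \approx 1.7968 \cdot 10^{5}$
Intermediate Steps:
$f{\left(U,F \right)} = \frac{1}{\sqrt{F^{2} + U^{2}}}$
$\left(f{\left(-8,j \right)} - 424\right)^{2} = \left(\frac{1}{\sqrt{\left(-4\right)^{2} + \left(-8\right)^{2}}} - 424\right)^{2} = \left(\frac{1}{\sqrt{16 + 64}} - 424\right)^{2} = \left(\frac{1}{\sqrt{80}} - 424\right)^{2} = \left(\frac{\sqrt{5}}{20} - 424\right)^{2} = \left(-424 + \frac{\sqrt{5}}{20}\right)^{2}$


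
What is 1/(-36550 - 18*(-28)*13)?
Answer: -1/29998 ≈ -3.3336e-5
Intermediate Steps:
1/(-36550 - 18*(-28)*13) = 1/(-36550 + 504*13) = 1/(-36550 + 6552) = 1/(-29998) = -1/29998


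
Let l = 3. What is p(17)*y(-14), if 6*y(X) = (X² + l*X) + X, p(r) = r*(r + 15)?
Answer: 38080/3 ≈ 12693.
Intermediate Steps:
p(r) = r*(15 + r)
y(X) = X²/6 + 2*X/3 (y(X) = ((X² + 3*X) + X)/6 = (X² + 4*X)/6 = X²/6 + 2*X/3)
p(17)*y(-14) = (17*(15 + 17))*((⅙)*(-14)*(4 - 14)) = (17*32)*((⅙)*(-14)*(-10)) = 544*(70/3) = 38080/3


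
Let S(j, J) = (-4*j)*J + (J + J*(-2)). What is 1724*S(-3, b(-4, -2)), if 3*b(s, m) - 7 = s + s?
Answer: -18964/3 ≈ -6321.3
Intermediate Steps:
b(s, m) = 7/3 + 2*s/3 (b(s, m) = 7/3 + (s + s)/3 = 7/3 + (2*s)/3 = 7/3 + 2*s/3)
S(j, J) = -J - 4*J*j (S(j, J) = -4*J*j + (J - 2*J) = -4*J*j - J = -J - 4*J*j)
1724*S(-3, b(-4, -2)) = 1724*(-(7/3 + (⅔)*(-4))*(1 + 4*(-3))) = 1724*(-(7/3 - 8/3)*(1 - 12)) = 1724*(-1*(-⅓)*(-11)) = 1724*(-11/3) = -18964/3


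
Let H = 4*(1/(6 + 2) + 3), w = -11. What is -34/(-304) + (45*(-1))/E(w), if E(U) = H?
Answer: -2651/760 ≈ -3.4882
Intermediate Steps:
H = 25/2 (H = 4*(1/8 + 3) = 4*(⅛ + 3) = 4*(25/8) = 25/2 ≈ 12.500)
E(U) = 25/2
-34/(-304) + (45*(-1))/E(w) = -34/(-304) + (45*(-1))/(25/2) = -34*(-1/304) - 45*2/25 = 17/152 - 18/5 = -2651/760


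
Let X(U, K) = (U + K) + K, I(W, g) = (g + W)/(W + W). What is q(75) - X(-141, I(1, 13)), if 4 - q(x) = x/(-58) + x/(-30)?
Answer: 3909/29 ≈ 134.79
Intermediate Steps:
q(x) = 4 + 22*x/435 (q(x) = 4 - (x/(-58) + x/(-30)) = 4 - (x*(-1/58) + x*(-1/30)) = 4 - (-x/58 - x/30) = 4 - (-22)*x/435 = 4 + 22*x/435)
I(W, g) = (W + g)/(2*W) (I(W, g) = (W + g)/((2*W)) = (W + g)*(1/(2*W)) = (W + g)/(2*W))
X(U, K) = U + 2*K (X(U, K) = (K + U) + K = U + 2*K)
q(75) - X(-141, I(1, 13)) = (4 + (22/435)*75) - (-141 + 2*((½)*(1 + 13)/1)) = (4 + 110/29) - (-141 + 2*((½)*1*14)) = 226/29 - (-141 + 2*7) = 226/29 - (-141 + 14) = 226/29 - 1*(-127) = 226/29 + 127 = 3909/29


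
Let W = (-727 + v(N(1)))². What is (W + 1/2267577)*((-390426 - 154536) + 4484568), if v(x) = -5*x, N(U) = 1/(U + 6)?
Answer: 25756699154742746014/12345697 ≈ 2.0863e+12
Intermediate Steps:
N(U) = 1/(6 + U)
W = 25948836/49 (W = (-727 - 5/(6 + 1))² = (-727 - 5/7)² = (-5094/7)² = 25948836/49 ≈ 5.2957e+5)
(W + 1/2267577)*((-390426 - 154536) + 4484568) = (25948836/49 + 1/2267577)*((-390426 - 154536) + 4484568) = (25948836/49 + 1/2267577)*(-544962 + 4484568) = (58840983690421/111111273)*3939606 = 25756699154742746014/12345697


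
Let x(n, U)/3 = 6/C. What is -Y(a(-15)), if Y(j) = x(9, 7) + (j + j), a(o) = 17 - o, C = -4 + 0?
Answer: -119/2 ≈ -59.500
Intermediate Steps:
C = -4
x(n, U) = -9/2 (x(n, U) = 3*(6/(-4)) = 3*(6*(-¼)) = 3*(-3/2) = -9/2)
Y(j) = -9/2 + 2*j (Y(j) = -9/2 + (j + j) = -9/2 + 2*j)
-Y(a(-15)) = -(-9/2 + 2*(17 - 1*(-15))) = -(-9/2 + 2*(17 + 15)) = -(-9/2 + 2*32) = -(-9/2 + 64) = -1*119/2 = -119/2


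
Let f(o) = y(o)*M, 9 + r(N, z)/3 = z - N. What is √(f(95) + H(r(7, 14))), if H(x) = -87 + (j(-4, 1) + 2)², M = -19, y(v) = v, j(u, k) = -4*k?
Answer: 4*I*√118 ≈ 43.451*I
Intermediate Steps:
r(N, z) = -27 - 3*N + 3*z (r(N, z) = -27 + 3*(z - N) = -27 + (-3*N + 3*z) = -27 - 3*N + 3*z)
f(o) = -19*o (f(o) = o*(-19) = -19*o)
H(x) = -83 (H(x) = -87 + (-4*1 + 2)² = -87 + (-4 + 2)² = -87 + (-2)² = -87 + 4 = -83)
√(f(95) + H(r(7, 14))) = √(-19*95 - 83) = √(-1805 - 83) = √(-1888) = 4*I*√118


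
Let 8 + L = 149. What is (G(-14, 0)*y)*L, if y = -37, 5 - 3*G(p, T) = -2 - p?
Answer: 12173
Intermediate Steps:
G(p, T) = 7/3 + p/3 (G(p, T) = 5/3 - (-2 - p)/3 = 5/3 + (⅔ + p/3) = 7/3 + p/3)
L = 141 (L = -8 + 149 = 141)
(G(-14, 0)*y)*L = ((7/3 + (⅓)*(-14))*(-37))*141 = ((7/3 - 14/3)*(-37))*141 = -7/3*(-37)*141 = (259/3)*141 = 12173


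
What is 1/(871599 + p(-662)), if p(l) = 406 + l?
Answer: 1/871343 ≈ 1.1477e-6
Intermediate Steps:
1/(871599 + p(-662)) = 1/(871599 + (406 - 662)) = 1/(871599 - 256) = 1/871343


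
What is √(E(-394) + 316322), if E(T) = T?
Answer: 2*√78982 ≈ 562.07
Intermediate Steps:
√(E(-394) + 316322) = √(-394 + 316322) = √315928 = 2*√78982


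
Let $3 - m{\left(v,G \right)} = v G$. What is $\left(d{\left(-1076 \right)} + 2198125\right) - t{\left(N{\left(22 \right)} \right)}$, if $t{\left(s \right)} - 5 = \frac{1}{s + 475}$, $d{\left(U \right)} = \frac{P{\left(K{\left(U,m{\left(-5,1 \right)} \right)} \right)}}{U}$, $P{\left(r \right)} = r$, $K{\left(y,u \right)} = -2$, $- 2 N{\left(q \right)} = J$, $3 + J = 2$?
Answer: $\frac{1124641720435}{511638} \approx 2.1981 \cdot 10^{6}$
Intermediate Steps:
$m{\left(v,G \right)} = 3 - G v$ ($m{\left(v,G \right)} = 3 - v G = 3 - G v$)
$J = -1$ ($J = -3 + 2 = -1$)
$N{\left(q \right)} = \frac{1}{2}$ ($N{\left(q \right)} = \left(- \frac{1}{2}\right) \left(-1\right) = \frac{1}{2}$)
$d{\left(U \right)} = - \frac{2}{U}$
$t{\left(s \right)} = 5 + \frac{1}{475 + s}$ ($t{\left(s \right)} = 5 + \frac{1}{s + 475} = 5 + \frac{1}{475 + s}$)
$\left(d{\left(-1076 \right)} + 2198125\right) - t{\left(N{\left(22 \right)} \right)} = \left(- \frac{2}{-1076} + 2198125\right) - \frac{2376 + 5 \cdot \frac{1}{2}}{475 + \frac{1}{2}} = \left(\left(-2\right) \left(- \frac{1}{1076}\right) + 2198125\right) - \frac{2376 + \frac{5}{2}}{\frac{951}{2}} = \left(\frac{1}{538} + 2198125\right) - \frac{2}{951} \cdot \frac{4757}{2} = \frac{1182591251}{538} - \frac{4757}{951} = \frac{1124641720435}{511638}$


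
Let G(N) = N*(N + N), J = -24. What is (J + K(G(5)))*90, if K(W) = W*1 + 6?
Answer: 2880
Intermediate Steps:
G(N) = 2*N² (G(N) = N*(2*N) = 2*N²)
K(W) = 6 + W (K(W) = W + 6 = 6 + W)
(J + K(G(5)))*90 = (-24 + (6 + 2*5²))*90 = (-24 + (6 + 2*25))*90 = (-24 + (6 + 50))*90 = (-24 + 56)*90 = 32*90 = 2880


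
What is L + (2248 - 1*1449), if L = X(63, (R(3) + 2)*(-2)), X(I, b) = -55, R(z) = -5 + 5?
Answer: 744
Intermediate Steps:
R(z) = 0
L = -55
L + (2248 - 1*1449) = -55 + (2248 - 1*1449) = -55 + (2248 - 1449) = -55 + 799 = 744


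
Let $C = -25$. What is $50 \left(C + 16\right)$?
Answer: $-450$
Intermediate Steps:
$50 \left(C + 16\right) = 50 \left(-25 + 16\right) = 50 \left(-9\right) = -450$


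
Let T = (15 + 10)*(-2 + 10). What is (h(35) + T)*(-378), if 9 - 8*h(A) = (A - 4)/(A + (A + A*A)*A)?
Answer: -479338992/6305 ≈ -76025.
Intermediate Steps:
h(A) = 9/8 - (-4 + A)/(8*(A + A*(A + A²))) (h(A) = 9/8 - (A - 4)/(8*(A + (A + A*A)*A)) = 9/8 - (-4 + A)/(8*(A + (A + A²)*A)) = 9/8 - (-4 + A)/(8*(A + A*(A + A²))))
T = 200 (T = 25*8 = 200)
(h(35) + T)*(-378) = ((⅛)*(4 + 8*35 + 9*35² + 9*35³)/(35*(1 + 35 + 35²)) + 200)*(-378) = ((⅛)*(1/35)*(4 + 280 + 9*1225 + 9*42875)/(1 + 35 + 1225) + 200)*(-378) = ((⅛)*(1/35)*(4 + 280 + 11025 + 385875)/1261 + 200)*(-378) = ((⅛)*(1/35)*(1/1261)*397184 + 200)*(-378) = (49648/44135 + 200)*(-378) = (8876648/44135)*(-378) = -479338992/6305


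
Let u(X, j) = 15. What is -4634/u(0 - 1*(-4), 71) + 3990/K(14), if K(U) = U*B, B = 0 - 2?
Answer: -13543/30 ≈ -451.43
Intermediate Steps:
B = -2
K(U) = -2*U (K(U) = U*(-2) = -2*U)
-4634/u(0 - 1*(-4), 71) + 3990/K(14) = -4634/15 + 3990/((-2*14)) = -4634*1/15 + 3990/(-28) = -4634/15 + 3990*(-1/28) = -4634/15 - 285/2 = -13543/30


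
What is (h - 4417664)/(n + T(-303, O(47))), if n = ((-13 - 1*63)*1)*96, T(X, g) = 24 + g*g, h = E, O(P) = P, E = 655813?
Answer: 3761851/5063 ≈ 743.01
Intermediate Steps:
h = 655813
T(X, g) = 24 + g²
n = -7296 (n = ((-13 - 63)*1)*96 = -76*1*96 = -76*96 = -7296)
(h - 4417664)/(n + T(-303, O(47))) = (655813 - 4417664)/(-7296 + (24 + 47²)) = -3761851/(-7296 + (24 + 2209)) = -3761851/(-7296 + 2233) = -3761851/(-5063) = -3761851*(-1/5063) = 3761851/5063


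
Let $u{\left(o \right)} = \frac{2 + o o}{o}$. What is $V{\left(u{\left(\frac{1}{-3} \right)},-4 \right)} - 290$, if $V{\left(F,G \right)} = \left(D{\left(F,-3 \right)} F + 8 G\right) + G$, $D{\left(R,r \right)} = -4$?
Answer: $- \frac{902}{3} \approx -300.67$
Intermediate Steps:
$u{\left(o \right)} = \frac{2 + o^{2}}{o}$
$V{\left(F,G \right)} = - 4 F + 9 G$ ($V{\left(F,G \right)} = \left(- 4 F + 8 G\right) + G = - 4 F + 9 G$)
$V{\left(u{\left(\frac{1}{-3} \right)},-4 \right)} - 290 = \left(- 4 \left(\frac{1}{-3} + \frac{2}{\frac{1}{-3}}\right) + 9 \left(-4\right)\right) - 290 = \left(- 4 \left(- \frac{1}{3} + \frac{2}{- \frac{1}{3}}\right) - 36\right) - 290 = \left(- 4 \left(- \frac{1}{3} + 2 \left(-3\right)\right) - 36\right) - 290 = \left(- 4 \left(- \frac{1}{3} - 6\right) - 36\right) - 290 = \left(\left(-4\right) \left(- \frac{19}{3}\right) - 36\right) - 290 = \left(\frac{76}{3} - 36\right) - 290 = - \frac{32}{3} - 290 = - \frac{902}{3}$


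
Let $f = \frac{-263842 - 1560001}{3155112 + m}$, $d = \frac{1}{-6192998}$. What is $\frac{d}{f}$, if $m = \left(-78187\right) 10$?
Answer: $\frac{1186621}{5647528025657} \approx 2.1011 \cdot 10^{-7}$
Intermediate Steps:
$m = -781870$
$d = - \frac{1}{6192998} \approx -1.6147 \cdot 10^{-7}$
$f = - \frac{1823843}{2373242}$ ($f = \frac{-263842 - 1560001}{3155112 - 781870} = - \frac{1823843}{2373242} \approx -0.7685$)
$\frac{d}{f} = - \frac{1}{6192998 \left(- \frac{1823843}{2373242}\right)} = \left(- \frac{1}{6192998}\right) \left(- \frac{2373242}{1823843}\right) = \frac{1186621}{5647528025657}$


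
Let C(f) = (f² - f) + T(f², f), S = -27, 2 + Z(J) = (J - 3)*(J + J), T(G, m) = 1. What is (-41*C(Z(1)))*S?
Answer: 47601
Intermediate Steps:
Z(J) = -2 + 2*J*(-3 + J) (Z(J) = -2 + (J - 3)*(J + J) = -2 + (-3 + J)*(2*J) = -2 + 2*J*(-3 + J))
C(f) = 1 + f² - f (C(f) = (f² - f) + 1 = 1 + f² - f)
(-41*C(Z(1)))*S = -41*(1 + (-2 - 6*1 + 2*1²)² - (-2 - 6*1 + 2*1²))*(-27) = -41*(1 + (-2 - 6 + 2*1)² - (-2 - 6 + 2*1))*(-27) = -41*(1 + (-2 - 6 + 2)² - (-2 - 6 + 2))*(-27) = -41*(1 + (-6)² - 1*(-6))*(-27) = -41*(1 + 36 + 6)*(-27) = -41*43*(-27) = -1763*(-27) = 47601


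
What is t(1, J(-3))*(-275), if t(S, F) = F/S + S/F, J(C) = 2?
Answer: -1375/2 ≈ -687.50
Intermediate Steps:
t(1, J(-3))*(-275) = (2/1 + 1/2)*(-275) = (2*1 + 1*(½))*(-275) = (2 + ½)*(-275) = (5/2)*(-275) = -1375/2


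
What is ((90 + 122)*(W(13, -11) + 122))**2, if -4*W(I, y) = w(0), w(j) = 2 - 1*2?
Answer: 668946496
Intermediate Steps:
w(j) = 0 (w(j) = 2 - 2 = 0)
W(I, y) = 0 (W(I, y) = -1/4*0 = 0)
((90 + 122)*(W(13, -11) + 122))**2 = ((90 + 122)*(0 + 122))**2 = (212*122)**2 = 25864**2 = 668946496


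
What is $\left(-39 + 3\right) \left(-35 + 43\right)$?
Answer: $-288$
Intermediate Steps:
$\left(-39 + 3\right) \left(-35 + 43\right) = \left(-36\right) 8 = -288$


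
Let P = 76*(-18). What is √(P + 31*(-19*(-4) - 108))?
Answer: 2*I*√590 ≈ 48.58*I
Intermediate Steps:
P = -1368
√(P + 31*(-19*(-4) - 108)) = √(-1368 + 31*(-19*(-4) - 108)) = √(-1368 + 31*(76 - 108)) = √(-1368 + 31*(-32)) = √(-1368 - 992) = √(-2360) = 2*I*√590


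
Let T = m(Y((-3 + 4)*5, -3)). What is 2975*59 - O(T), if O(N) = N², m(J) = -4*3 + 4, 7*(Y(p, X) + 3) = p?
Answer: 175461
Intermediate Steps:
Y(p, X) = -3 + p/7
m(J) = -8 (m(J) = -12 + 4 = -8)
T = -8
2975*59 - O(T) = 2975*59 - 1*(-8)² = 175525 - 1*64 = 175525 - 64 = 175461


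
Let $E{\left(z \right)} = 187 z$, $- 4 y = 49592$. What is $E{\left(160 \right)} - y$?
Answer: $42318$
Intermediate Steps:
$y = -12398$ ($y = \left(- \frac{1}{4}\right) 49592 = -12398$)
$E{\left(160 \right)} - y = 187 \cdot 160 - -12398 = 29920 + 12398 = 42318$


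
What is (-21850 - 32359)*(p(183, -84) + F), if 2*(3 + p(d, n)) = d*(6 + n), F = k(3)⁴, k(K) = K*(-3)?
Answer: 31387011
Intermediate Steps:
k(K) = -3*K
F = 6561 (F = (-3*3)⁴ = (-9)⁴ = 6561)
p(d, n) = -3 + d*(6 + n)/2 (p(d, n) = -3 + (d*(6 + n))/2 = -3 + d*(6 + n)/2)
(-21850 - 32359)*(p(183, -84) + F) = (-21850 - 32359)*((-3 + 3*183 + (½)*183*(-84)) + 6561) = -54209*((-3 + 549 - 7686) + 6561) = -54209*(-7140 + 6561) = -54209*(-579) = 31387011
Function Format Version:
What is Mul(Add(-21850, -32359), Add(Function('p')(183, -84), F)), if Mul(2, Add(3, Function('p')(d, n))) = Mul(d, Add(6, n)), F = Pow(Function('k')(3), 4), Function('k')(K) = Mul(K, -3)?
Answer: 31387011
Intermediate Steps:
Function('k')(K) = Mul(-3, K)
F = 6561 (F = Pow(Mul(-3, 3), 4) = Pow(-9, 4) = 6561)
Function('p')(d, n) = Add(-3, Mul(Rational(1, 2), d, Add(6, n))) (Function('p')(d, n) = Add(-3, Mul(Rational(1, 2), Mul(d, Add(6, n)))) = Add(-3, Mul(Rational(1, 2), d, Add(6, n))))
Mul(Add(-21850, -32359), Add(Function('p')(183, -84), F)) = Mul(Add(-21850, -32359), Add(Add(-3, Mul(3, 183), Mul(Rational(1, 2), 183, -84)), 6561)) = Mul(-54209, Add(Add(-3, 549, -7686), 6561)) = Mul(-54209, Add(-7140, 6561)) = Mul(-54209, -579) = 31387011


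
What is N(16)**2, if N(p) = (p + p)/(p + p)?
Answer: 1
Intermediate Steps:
N(p) = 1 (N(p) = (2*p)/((2*p)) = (2*p)*(1/(2*p)) = 1)
N(16)**2 = 1**2 = 1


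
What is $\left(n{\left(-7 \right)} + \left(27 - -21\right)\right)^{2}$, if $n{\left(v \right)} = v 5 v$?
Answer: $85849$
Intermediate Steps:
$n{\left(v \right)} = 5 v^{2}$ ($n{\left(v \right)} = 5 v v = 5 v^{2}$)
$\left(n{\left(-7 \right)} + \left(27 - -21\right)\right)^{2} = \left(5 \left(-7\right)^{2} + \left(27 - -21\right)\right)^{2} = \left(5 \cdot 49 + \left(27 + 21\right)\right)^{2} = \left(245 + 48\right)^{2} = 293^{2} = 85849$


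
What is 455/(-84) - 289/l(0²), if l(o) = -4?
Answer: 401/6 ≈ 66.833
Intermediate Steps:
455/(-84) - 289/l(0²) = 455/(-84) - 289/(-4) = 455*(-1/84) - 289*(-¼) = -65/12 + 289/4 = 401/6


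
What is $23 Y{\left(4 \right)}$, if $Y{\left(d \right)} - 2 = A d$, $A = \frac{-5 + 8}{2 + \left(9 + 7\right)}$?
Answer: $\frac{184}{3} \approx 61.333$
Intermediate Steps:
$A = \frac{1}{6}$ ($A = \frac{3}{2 + 16} = \frac{3}{18} = 3 \cdot \frac{1}{18} = \frac{1}{6} \approx 0.16667$)
$Y{\left(d \right)} = 2 + \frac{d}{6}$
$23 Y{\left(4 \right)} = 23 \left(2 + \frac{1}{6} \cdot 4\right) = 23 \left(2 + \frac{2}{3}\right) = 23 \cdot \frac{8}{3} = \frac{184}{3}$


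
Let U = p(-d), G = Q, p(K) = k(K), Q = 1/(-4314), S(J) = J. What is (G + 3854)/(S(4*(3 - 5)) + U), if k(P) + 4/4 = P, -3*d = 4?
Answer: -16626155/33074 ≈ -502.70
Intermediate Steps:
d = -4/3 (d = -1/3*4 = -4/3 ≈ -1.3333)
k(P) = -1 + P
Q = -1/4314 ≈ -0.00023180
p(K) = -1 + K
G = -1/4314 ≈ -0.00023180
U = 1/3 (U = -1 - 1*(-4/3) = -1 + 4/3 = 1/3 ≈ 0.33333)
(G + 3854)/(S(4*(3 - 5)) + U) = (-1/4314 + 3854)/(4*(3 - 5) + 1/3) = 16626155/(4314*(4*(-2) + 1/3)) = 16626155/(4314*(-8 + 1/3)) = 16626155/(4314*(-23/3)) = (16626155/4314)*(-3/23) = -16626155/33074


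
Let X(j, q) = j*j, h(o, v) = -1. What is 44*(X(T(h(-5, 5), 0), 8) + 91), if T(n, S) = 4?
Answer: 4708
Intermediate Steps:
X(j, q) = j**2
44*(X(T(h(-5, 5), 0), 8) + 91) = 44*(4**2 + 91) = 44*(16 + 91) = 44*107 = 4708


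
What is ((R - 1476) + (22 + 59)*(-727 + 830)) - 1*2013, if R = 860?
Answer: 5714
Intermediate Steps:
((R - 1476) + (22 + 59)*(-727 + 830)) - 1*2013 = ((860 - 1476) + (22 + 59)*(-727 + 830)) - 1*2013 = (-616 + 81*103) - 2013 = (-616 + 8343) - 2013 = 7727 - 2013 = 5714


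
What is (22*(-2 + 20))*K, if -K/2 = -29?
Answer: 22968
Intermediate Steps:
K = 58 (K = -2*(-29) = 58)
(22*(-2 + 20))*K = (22*(-2 + 20))*58 = (22*18)*58 = 396*58 = 22968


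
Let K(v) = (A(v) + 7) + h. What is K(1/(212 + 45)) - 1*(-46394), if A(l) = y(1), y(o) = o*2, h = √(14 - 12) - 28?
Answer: 46375 + √2 ≈ 46376.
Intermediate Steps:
h = -28 + √2 (h = √2 - 28 = -28 + √2 ≈ -26.586)
y(o) = 2*o
A(l) = 2 (A(l) = 2*1 = 2)
K(v) = -19 + √2 (K(v) = (2 + 7) + (-28 + √2) = 9 + (-28 + √2) = -19 + √2)
K(1/(212 + 45)) - 1*(-46394) = (-19 + √2) - 1*(-46394) = (-19 + √2) + 46394 = 46375 + √2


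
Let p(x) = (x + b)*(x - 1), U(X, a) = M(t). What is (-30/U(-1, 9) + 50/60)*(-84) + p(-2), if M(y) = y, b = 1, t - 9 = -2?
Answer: 293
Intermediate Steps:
t = 7 (t = 9 - 2 = 7)
U(X, a) = 7
p(x) = (1 + x)*(-1 + x) (p(x) = (x + 1)*(x - 1) = (1 + x)*(-1 + x))
(-30/U(-1, 9) + 50/60)*(-84) + p(-2) = (-30/7 + 50/60)*(-84) + (-1 + (-2)**2) = (-30*1/7 + 50*(1/60))*(-84) + (-1 + 4) = (-30/7 + 5/6)*(-84) + 3 = -145/42*(-84) + 3 = 290 + 3 = 293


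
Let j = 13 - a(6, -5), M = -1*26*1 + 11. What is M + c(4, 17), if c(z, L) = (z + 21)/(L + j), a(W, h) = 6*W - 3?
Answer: -70/3 ≈ -23.333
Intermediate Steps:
a(W, h) = -3 + 6*W
M = -15 (M = -26*1 + 11 = -26 + 11 = -15)
j = -20 (j = 13 - (-3 + 6*6) = 13 - (-3 + 36) = 13 - 1*33 = 13 - 33 = -20)
c(z, L) = (21 + z)/(-20 + L) (c(z, L) = (z + 21)/(L - 20) = (21 + z)/(-20 + L))
M + c(4, 17) = -15 + (21 + 4)/(-20 + 17) = -15 + 25/(-3) = -15 - ⅓*25 = -15 - 25/3 = -70/3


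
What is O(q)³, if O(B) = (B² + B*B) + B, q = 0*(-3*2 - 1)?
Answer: 0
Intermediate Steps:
q = 0 (q = 0*(-6 - 1) = 0*(-7) = 0)
O(B) = B + 2*B² (O(B) = (B² + B²) + B = 2*B² + B = B + 2*B²)
O(q)³ = (0*(1 + 2*0))³ = (0*(1 + 0))³ = (0*1)³ = 0³ = 0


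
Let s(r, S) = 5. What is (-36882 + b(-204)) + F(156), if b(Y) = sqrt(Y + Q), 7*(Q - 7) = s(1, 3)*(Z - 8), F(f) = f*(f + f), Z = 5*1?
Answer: 11790 + I*sqrt(9758)/7 ≈ 11790.0 + 14.112*I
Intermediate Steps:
Z = 5
F(f) = 2*f**2 (F(f) = f*(2*f) = 2*f**2)
Q = 34/7 (Q = 7 + (5*(5 - 8))/7 = 7 + (5*(-3))/7 = 7 + (1/7)*(-15) = 7 - 15/7 = 34/7 ≈ 4.8571)
b(Y) = sqrt(34/7 + Y) (b(Y) = sqrt(Y + 34/7) = sqrt(34/7 + Y))
(-36882 + b(-204)) + F(156) = (-36882 + sqrt(238 + 49*(-204))/7) + 2*156**2 = (-36882 + sqrt(238 - 9996)/7) + 2*24336 = (-36882 + sqrt(-9758)/7) + 48672 = (-36882 + (I*sqrt(9758))/7) + 48672 = (-36882 + I*sqrt(9758)/7) + 48672 = 11790 + I*sqrt(9758)/7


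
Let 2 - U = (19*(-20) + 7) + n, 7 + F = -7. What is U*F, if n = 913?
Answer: 7532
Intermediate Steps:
F = -14 (F = -7 - 7 = -14)
U = -538 (U = 2 - ((19*(-20) + 7) + 913) = 2 - ((-380 + 7) + 913) = 2 - (-373 + 913) = 2 - 1*540 = 2 - 540 = -538)
U*F = -538*(-14) = 7532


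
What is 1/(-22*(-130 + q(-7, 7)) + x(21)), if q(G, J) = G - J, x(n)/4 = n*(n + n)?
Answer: 1/6696 ≈ 0.00014934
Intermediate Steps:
x(n) = 8*n² (x(n) = 4*(n*(n + n)) = 4*(n*(2*n)) = 4*(2*n²) = 8*n²)
1/(-22*(-130 + q(-7, 7)) + x(21)) = 1/(-22*(-130 + (-7 - 1*7)) + 8*21²) = 1/(-22*(-130 + (-7 - 7)) + 8*441) = 1/(-22*(-130 - 14) + 3528) = 1/(-22*(-144) + 3528) = 1/(3168 + 3528) = 1/6696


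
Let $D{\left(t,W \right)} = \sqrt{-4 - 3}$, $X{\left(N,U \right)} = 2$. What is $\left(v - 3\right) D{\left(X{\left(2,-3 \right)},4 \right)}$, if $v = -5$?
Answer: $- 8 i \sqrt{7} \approx - 21.166 i$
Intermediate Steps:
$D{\left(t,W \right)} = i \sqrt{7}$ ($D{\left(t,W \right)} = \sqrt{-7} = i \sqrt{7}$)
$\left(v - 3\right) D{\left(X{\left(2,-3 \right)},4 \right)} = \left(-5 - 3\right) i \sqrt{7} = - 8 i \sqrt{7}$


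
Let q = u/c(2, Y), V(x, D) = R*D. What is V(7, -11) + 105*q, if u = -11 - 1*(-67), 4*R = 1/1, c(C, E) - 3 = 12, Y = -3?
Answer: 1557/4 ≈ 389.25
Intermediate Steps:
c(C, E) = 15 (c(C, E) = 3 + 12 = 15)
R = ¼ (R = (¼)/1 = (¼)*1 = ¼ ≈ 0.25000)
u = 56 (u = -11 + 67 = 56)
V(x, D) = D/4
q = 56/15 ≈ 3.7333
V(7, -11) + 105*q = (¼)*(-11) + 105*(56/15) = -11/4 + 392 = 1557/4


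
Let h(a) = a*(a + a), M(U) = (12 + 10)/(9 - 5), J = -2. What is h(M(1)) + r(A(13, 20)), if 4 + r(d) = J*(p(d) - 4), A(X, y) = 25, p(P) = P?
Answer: 29/2 ≈ 14.500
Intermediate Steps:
M(U) = 11/2 (M(U) = 22/4 = 22*(¼) = 11/2)
h(a) = 2*a² (h(a) = a*(2*a) = 2*a²)
r(d) = 4 - 2*d (r(d) = -4 - 2*(d - 4) = -4 - 2*(-4 + d) = -4 + (8 - 2*d) = 4 - 2*d)
h(M(1)) + r(A(13, 20)) = 2*(11/2)² + (4 - 2*25) = 2*(121/4) + (4 - 50) = 121/2 - 46 = 29/2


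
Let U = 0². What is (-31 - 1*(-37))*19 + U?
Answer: 114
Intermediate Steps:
U = 0
(-31 - 1*(-37))*19 + U = (-31 - 1*(-37))*19 + 0 = (-31 + 37)*19 + 0 = 6*19 + 0 = 114 + 0 = 114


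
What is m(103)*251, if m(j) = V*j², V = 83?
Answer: 221017297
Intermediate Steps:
m(j) = 83*j²
m(103)*251 = (83*103²)*251 = (83*10609)*251 = 880547*251 = 221017297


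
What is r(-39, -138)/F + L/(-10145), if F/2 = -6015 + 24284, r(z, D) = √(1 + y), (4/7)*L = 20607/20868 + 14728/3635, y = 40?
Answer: -891917481/1026067734800 + √41/36538 ≈ -0.00069401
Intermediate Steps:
L = 891917481/101140240 (L = 7*(20607/20868 + 14728/3635)/4 = 7*(20607*(1/20868) + 14728*(1/3635))/4 = 7*(6869/6956 + 14728/3635)/4 = (7/4)*(127416783/25285060) = 891917481/101140240 ≈ 8.8186)
r(z, D) = √41 (r(z, D) = √(1 + 40) = √41)
F = 36538 (F = 2*(-6015 + 24284) = 2*18269 = 36538)
r(-39, -138)/F + L/(-10145) = √41/36538 + (891917481/101140240)/(-10145) = √41*(1/36538) + (891917481/101140240)*(-1/10145) = √41/36538 - 891917481/1026067734800 = -891917481/1026067734800 + √41/36538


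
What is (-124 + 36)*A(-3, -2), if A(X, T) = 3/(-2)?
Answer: 132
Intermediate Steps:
A(X, T) = -3/2 (A(X, T) = 3*(-½) = -3/2)
(-124 + 36)*A(-3, -2) = (-124 + 36)*(-3/2) = -88*(-3/2) = 132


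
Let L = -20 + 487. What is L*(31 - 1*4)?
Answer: 12609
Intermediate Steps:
L = 467
L*(31 - 1*4) = 467*(31 - 1*4) = 467*(31 - 4) = 467*27 = 12609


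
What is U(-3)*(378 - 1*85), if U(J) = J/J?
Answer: 293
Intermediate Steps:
U(J) = 1
U(-3)*(378 - 1*85) = 1*(378 - 1*85) = 1*(378 - 85) = 1*293 = 293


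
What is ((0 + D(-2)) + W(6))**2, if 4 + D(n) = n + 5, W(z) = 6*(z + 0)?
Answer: 1225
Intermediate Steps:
W(z) = 6*z
D(n) = 1 + n (D(n) = -4 + (n + 5) = -4 + (5 + n) = 1 + n)
((0 + D(-2)) + W(6))**2 = ((0 + (1 - 2)) + 6*6)**2 = ((0 - 1) + 36)**2 = (-1 + 36)**2 = 35**2 = 1225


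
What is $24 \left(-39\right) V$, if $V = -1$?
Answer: $936$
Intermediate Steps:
$24 \left(-39\right) V = 24 \left(-39\right) \left(-1\right) = \left(-936\right) \left(-1\right) = 936$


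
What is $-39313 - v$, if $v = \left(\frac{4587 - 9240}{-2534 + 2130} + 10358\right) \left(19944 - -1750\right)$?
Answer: $- \frac{45449115621}{202} \approx -2.25 \cdot 10^{8}$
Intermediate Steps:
$v = \frac{45441174395}{202}$ ($v = \left(- \frac{4653}{-404} + 10358\right) \left(19944 + 1750\right) = \left(\left(-4653\right) \left(- \frac{1}{404}\right) + 10358\right) 21694 = \left(\frac{4653}{404} + 10358\right) 21694 = \frac{4189285}{404} \cdot 21694 = \frac{45441174395}{202} \approx 2.2496 \cdot 10^{8}$)
$-39313 - v = -39313 - \frac{45441174395}{202} = - \frac{45449115621}{202}$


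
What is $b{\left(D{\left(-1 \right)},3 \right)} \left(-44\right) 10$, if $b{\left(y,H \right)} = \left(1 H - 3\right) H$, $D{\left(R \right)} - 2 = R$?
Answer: $0$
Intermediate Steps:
$D{\left(R \right)} = 2 + R$
$b{\left(y,H \right)} = H \left(-3 + H\right)$ ($b{\left(y,H \right)} = \left(H - 3\right) H = \left(-3 + H\right) H = H \left(-3 + H\right)$)
$b{\left(D{\left(-1 \right)},3 \right)} \left(-44\right) 10 = 3 \left(-3 + 3\right) \left(-44\right) 10 = 3 \cdot 0 \left(-44\right) 10 = 0 \left(-44\right) 10 = 0 \cdot 10 = 0$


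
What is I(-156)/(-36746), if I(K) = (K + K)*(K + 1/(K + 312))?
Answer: -24335/18373 ≈ -1.3245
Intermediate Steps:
I(K) = 2*K*(K + 1/(312 + K)) (I(K) = (2*K)*(K + 1/(312 + K)) = 2*K*(K + 1/(312 + K)))
I(-156)/(-36746) = (2*(-156)*(1 + (-156)² + 312*(-156))/(312 - 156))/(-36746) = (2*(-156)*(1 + 24336 - 48672)/156)*(-1/36746) = (2*(-156)*(1/156)*(-24335))*(-1/36746) = 48670*(-1/36746) = -24335/18373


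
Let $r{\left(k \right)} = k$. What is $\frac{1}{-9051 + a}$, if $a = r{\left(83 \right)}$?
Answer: $- \frac{1}{8968} \approx -0.00011151$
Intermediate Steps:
$a = 83$
$\frac{1}{-9051 + a} = \frac{1}{-9051 + 83} = \frac{1}{-8968} = - \frac{1}{8968}$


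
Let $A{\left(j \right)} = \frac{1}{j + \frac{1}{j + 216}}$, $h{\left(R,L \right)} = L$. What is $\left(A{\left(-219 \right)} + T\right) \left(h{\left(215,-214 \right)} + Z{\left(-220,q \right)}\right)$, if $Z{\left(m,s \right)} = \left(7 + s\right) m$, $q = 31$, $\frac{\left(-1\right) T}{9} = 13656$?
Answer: $\frac{346693269645}{329} \approx 1.0538 \cdot 10^{9}$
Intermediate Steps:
$T = -122904$ ($T = \left(-9\right) 13656 = -122904$)
$Z{\left(m,s \right)} = m \left(7 + s\right)$
$A{\left(j \right)} = \frac{1}{j + \frac{1}{216 + j}}$
$\left(A{\left(-219 \right)} + T\right) \left(h{\left(215,-214 \right)} + Z{\left(-220,q \right)}\right) = \left(\frac{216 - 219}{1 + \left(-219\right)^{2} + 216 \left(-219\right)} - 122904\right) \left(-214 - 220 \left(7 + 31\right)\right) = \left(\frac{1}{1 + 47961 - 47304} \left(-3\right) - 122904\right) \left(-214 - 8360\right) = \left(\frac{1}{658} \left(-3\right) - 122904\right) \left(-214 - 8360\right) = \left(\frac{1}{658} \left(-3\right) - 122904\right) \left(-8574\right) = \left(- \frac{3}{658} - 122904\right) \left(-8574\right) = \left(- \frac{80870835}{658}\right) \left(-8574\right) = \frac{346693269645}{329}$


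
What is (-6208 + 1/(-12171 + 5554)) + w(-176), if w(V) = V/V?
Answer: -41071720/6617 ≈ -6207.0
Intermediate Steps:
w(V) = 1
(-6208 + 1/(-12171 + 5554)) + w(-176) = (-6208 + 1/(-12171 + 5554)) + 1 = (-6208 + 1/(-6617)) + 1 = (-6208 - 1/6617) + 1 = -41078337/6617 + 1 = -41071720/6617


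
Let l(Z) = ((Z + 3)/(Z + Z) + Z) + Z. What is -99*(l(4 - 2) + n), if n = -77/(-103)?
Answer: -244629/412 ≈ -593.76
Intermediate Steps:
n = 77/103 (n = -77*(-1/103) = 77/103 ≈ 0.74757)
l(Z) = 2*Z + (3 + Z)/(2*Z) (l(Z) = ((3 + Z)/((2*Z)) + Z) + Z = ((3 + Z)*(1/(2*Z)) + Z) + Z = ((3 + Z)/(2*Z) + Z) + Z = (Z + (3 + Z)/(2*Z)) + Z = 2*Z + (3 + Z)/(2*Z))
-99*(l(4 - 2) + n) = -99*((3 + (4 - 2)*(1 + 4*(4 - 2)))/(2*(4 - 2)) + 77/103) = -99*((½)*(3 + 2*(1 + 4*2))/2 + 77/103) = -99*((½)*(½)*(3 + 2*(1 + 8)) + 77/103) = -99*((½)*(½)*(3 + 2*9) + 77/103) = -99*((½)*(½)*(3 + 18) + 77/103) = -99*((½)*(½)*21 + 77/103) = -99*(21/4 + 77/103) = -99*2471/412 = -244629/412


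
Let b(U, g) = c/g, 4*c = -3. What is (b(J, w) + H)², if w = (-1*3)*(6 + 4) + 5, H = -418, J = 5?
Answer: 1746989209/10000 ≈ 1.7470e+5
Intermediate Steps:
c = -¾ (c = (¼)*(-3) = -¾ ≈ -0.75000)
w = -25 (w = -3*10 + 5 = -30 + 5 = -25)
b(U, g) = -3/(4*g)
(b(J, w) + H)² = (-¾/(-25) - 418)² = (-¾*(-1/25) - 418)² = (3/100 - 418)² = (-41797/100)² = 1746989209/10000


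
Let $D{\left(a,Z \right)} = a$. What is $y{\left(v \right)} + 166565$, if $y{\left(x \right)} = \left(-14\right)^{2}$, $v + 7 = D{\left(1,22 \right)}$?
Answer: $166761$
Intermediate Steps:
$v = -6$ ($v = -7 + 1 = -6$)
$y{\left(x \right)} = 196$
$y{\left(v \right)} + 166565 = 196 + 166565 = 166761$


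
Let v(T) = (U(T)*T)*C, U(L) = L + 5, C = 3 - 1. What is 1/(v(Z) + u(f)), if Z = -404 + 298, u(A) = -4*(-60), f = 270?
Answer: 1/21652 ≈ 4.6185e-5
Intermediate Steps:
C = 2
U(L) = 5 + L
u(A) = 240
Z = -106
v(T) = 2*T*(5 + T) (v(T) = ((5 + T)*T)*2 = (T*(5 + T))*2 = 2*T*(5 + T))
1/(v(Z) + u(f)) = 1/(2*(-106)*(5 - 106) + 240) = 1/(2*(-106)*(-101) + 240) = 1/(21412 + 240) = 1/21652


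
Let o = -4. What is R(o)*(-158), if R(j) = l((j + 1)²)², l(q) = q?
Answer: -12798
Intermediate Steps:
R(j) = (1 + j)⁴ (R(j) = ((j + 1)²)² = ((1 + j)²)² = (1 + j)⁴)
R(o)*(-158) = (1 - 4)⁴*(-158) = (-3)⁴*(-158) = 81*(-158) = -12798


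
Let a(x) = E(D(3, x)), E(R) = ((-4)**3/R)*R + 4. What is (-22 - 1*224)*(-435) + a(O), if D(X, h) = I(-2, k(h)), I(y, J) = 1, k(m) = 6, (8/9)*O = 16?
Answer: 106950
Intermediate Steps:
O = 18 (O = (9/8)*16 = 18)
D(X, h) = 1
E(R) = -60 (E(R) = (-64/R)*R + 4 = -64 + 4 = -60)
a(x) = -60
(-22 - 1*224)*(-435) + a(O) = (-22 - 1*224)*(-435) - 60 = (-22 - 224)*(-435) - 60 = -246*(-435) - 60 = 107010 - 60 = 106950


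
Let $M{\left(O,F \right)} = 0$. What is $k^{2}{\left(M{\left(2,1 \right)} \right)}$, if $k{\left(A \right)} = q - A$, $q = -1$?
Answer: $1$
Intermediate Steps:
$k{\left(A \right)} = -1 - A$
$k^{2}{\left(M{\left(2,1 \right)} \right)} = \left(-1 - 0\right)^{2} = \left(-1 + 0\right)^{2} = \left(-1\right)^{2} = 1$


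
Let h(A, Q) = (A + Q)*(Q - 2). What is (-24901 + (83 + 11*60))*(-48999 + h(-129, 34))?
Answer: 1257158162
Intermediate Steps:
h(A, Q) = (-2 + Q)*(A + Q) (h(A, Q) = (A + Q)*(-2 + Q) = (-2 + Q)*(A + Q))
(-24901 + (83 + 11*60))*(-48999 + h(-129, 34)) = (-24901 + (83 + 11*60))*(-48999 + (34**2 - 2*(-129) - 2*34 - 129*34)) = (-24901 + (83 + 660))*(-48999 + (1156 + 258 - 68 - 4386)) = (-24901 + 743)*(-48999 - 3040) = -24158*(-52039) = 1257158162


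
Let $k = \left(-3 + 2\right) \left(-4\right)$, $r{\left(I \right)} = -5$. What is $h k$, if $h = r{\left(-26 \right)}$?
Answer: $-20$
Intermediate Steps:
$h = -5$
$k = 4$ ($k = \left(-1\right) \left(-4\right) = 4$)
$h k = \left(-5\right) 4 = -20$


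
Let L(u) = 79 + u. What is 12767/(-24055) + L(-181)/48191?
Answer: -36335771/68190265 ≈ -0.53286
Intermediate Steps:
12767/(-24055) + L(-181)/48191 = 12767/(-24055) + (79 - 181)/48191 = 12767*(-1/24055) - 102*1/48191 = -751/1415 - 102/48191 = -36335771/68190265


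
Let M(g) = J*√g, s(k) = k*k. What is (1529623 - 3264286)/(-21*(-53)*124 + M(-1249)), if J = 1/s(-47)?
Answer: -1168216662610404036/92944807170147313 + 3831870567*I*√1249/92944807170147313 ≈ -12.569 + 1.457e-6*I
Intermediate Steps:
s(k) = k²
J = 1/2209 (J = 1/((-47)²) = 1/2209 ≈ 0.00045269)
M(g) = √g/2209
(1529623 - 3264286)/(-21*(-53)*124 + M(-1249)) = (1529623 - 3264286)/(-21*(-53)*124 + √(-1249)/2209) = -1734663/(1113*124 + (I*√1249)/2209) = -1734663/(138012 + I*√1249/2209)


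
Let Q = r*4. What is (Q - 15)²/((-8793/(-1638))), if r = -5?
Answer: 222950/977 ≈ 228.20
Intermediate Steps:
Q = -20 (Q = -5*4 = -20)
(Q - 15)²/((-8793/(-1638))) = (-20 - 15)²/((-8793/(-1638))) = (-35)²/((-8793*(-1/1638))) = 1225/(977/182) = 1225*(182/977) = 222950/977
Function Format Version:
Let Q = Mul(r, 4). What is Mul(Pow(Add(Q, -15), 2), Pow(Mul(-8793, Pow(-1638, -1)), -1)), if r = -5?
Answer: Rational(222950, 977) ≈ 228.20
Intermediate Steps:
Q = -20 (Q = Mul(-5, 4) = -20)
Mul(Pow(Add(Q, -15), 2), Pow(Mul(-8793, Pow(-1638, -1)), -1)) = Mul(Pow(Add(-20, -15), 2), Pow(Mul(-8793, Pow(-1638, -1)), -1)) = Mul(Pow(-35, 2), Pow(Mul(-8793, Rational(-1, 1638)), -1)) = Mul(1225, Pow(Rational(977, 182), -1)) = Mul(1225, Rational(182, 977)) = Rational(222950, 977)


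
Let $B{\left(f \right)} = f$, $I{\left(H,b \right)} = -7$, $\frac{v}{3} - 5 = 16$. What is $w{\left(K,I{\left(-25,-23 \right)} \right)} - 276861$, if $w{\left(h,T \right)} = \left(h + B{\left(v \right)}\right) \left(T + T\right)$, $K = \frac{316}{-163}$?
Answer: $- \frac{45267685}{163} \approx -2.7772 \cdot 10^{5}$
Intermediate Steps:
$v = 63$ ($v = 15 + 3 \cdot 16 = 15 + 48 = 63$)
$K = - \frac{316}{163}$ ($K = 316 \left(- \frac{1}{163}\right) = - \frac{316}{163} \approx -1.9387$)
$w{\left(h,T \right)} = 2 T \left(63 + h\right)$ ($w{\left(h,T \right)} = \left(h + 63\right) \left(T + T\right) = \left(63 + h\right) 2 T = 2 T \left(63 + h\right)$)
$w{\left(K,I{\left(-25,-23 \right)} \right)} - 276861 = 2 \left(-7\right) \left(63 - \frac{316}{163}\right) - 276861 = 2 \left(-7\right) \frac{9953}{163} - 276861 = - \frac{139342}{163} - 276861 = - \frac{45267685}{163}$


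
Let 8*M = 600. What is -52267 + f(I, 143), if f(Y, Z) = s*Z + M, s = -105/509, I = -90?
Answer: -26580743/509 ≈ -52222.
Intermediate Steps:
M = 75 (M = (⅛)*600 = 75)
s = -105/509 (s = -105*1/509 = -105/509 ≈ -0.20629)
f(Y, Z) = 75 - 105*Z/509 (f(Y, Z) = -105*Z/509 + 75 = 75 - 105*Z/509)
-52267 + f(I, 143) = -52267 + (75 - 105/509*143) = -52267 + (75 - 15015/509) = -52267 + 23160/509 = -26580743/509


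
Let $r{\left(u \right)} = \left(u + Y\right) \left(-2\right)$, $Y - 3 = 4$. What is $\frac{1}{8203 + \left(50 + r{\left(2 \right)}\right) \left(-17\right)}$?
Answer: $\frac{1}{7659} \approx 0.00013057$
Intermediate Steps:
$Y = 7$ ($Y = 3 + 4 = 7$)
$r{\left(u \right)} = -14 - 2 u$ ($r{\left(u \right)} = \left(u + 7\right) \left(-2\right) = \left(7 + u\right) \left(-2\right) = -14 - 2 u$)
$\frac{1}{8203 + \left(50 + r{\left(2 \right)}\right) \left(-17\right)} = \frac{1}{8203 + \left(50 - 18\right) \left(-17\right)} = \frac{1}{8203 + 32 \left(-17\right)} = \frac{1}{8203 - 544} = \frac{1}{7659}$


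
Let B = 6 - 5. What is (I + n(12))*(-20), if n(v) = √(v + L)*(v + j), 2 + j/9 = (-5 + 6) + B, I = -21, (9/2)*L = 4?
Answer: 420 - 160*√29 ≈ -441.63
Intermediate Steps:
L = 8/9 (L = (2/9)*4 = 8/9 ≈ 0.88889)
B = 1
j = 0 (j = -18 + 9*((-5 + 6) + 1) = -18 + 9*(1 + 1) = -18 + 9*2 = -18 + 18 = 0)
n(v) = v*√(8/9 + v) (n(v) = √(v + 8/9)*(v + 0) = √(8/9 + v)*v = v*√(8/9 + v))
(I + n(12))*(-20) = (-21 + (⅓)*12*√(8 + 9*12))*(-20) = (-21 + (⅓)*12*√(8 + 108))*(-20) = (-21 + (⅓)*12*√116)*(-20) = (-21 + (⅓)*12*(2*√29))*(-20) = (-21 + 8*√29)*(-20) = 420 - 160*√29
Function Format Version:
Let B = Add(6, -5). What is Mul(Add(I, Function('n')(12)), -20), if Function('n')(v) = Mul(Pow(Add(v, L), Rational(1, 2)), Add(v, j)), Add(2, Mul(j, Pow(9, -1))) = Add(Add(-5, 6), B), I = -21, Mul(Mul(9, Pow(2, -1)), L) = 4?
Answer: Add(420, Mul(-160, Pow(29, Rational(1, 2)))) ≈ -441.63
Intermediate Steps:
L = Rational(8, 9) (L = Mul(Rational(2, 9), 4) = Rational(8, 9) ≈ 0.88889)
B = 1
j = 0 (j = Add(-18, Mul(9, Add(Add(-5, 6), 1))) = Add(-18, Mul(9, Add(1, 1))) = Add(-18, Mul(9, 2)) = Add(-18, 18) = 0)
Function('n')(v) = Mul(v, Pow(Add(Rational(8, 9), v), Rational(1, 2))) (Function('n')(v) = Mul(Pow(Add(v, Rational(8, 9)), Rational(1, 2)), Add(v, 0)) = Mul(Pow(Add(Rational(8, 9), v), Rational(1, 2)), v) = Mul(v, Pow(Add(Rational(8, 9), v), Rational(1, 2))))
Mul(Add(I, Function('n')(12)), -20) = Mul(Add(-21, Mul(Rational(1, 3), 12, Pow(Add(8, Mul(9, 12)), Rational(1, 2)))), -20) = Mul(Add(-21, Mul(Rational(1, 3), 12, Pow(Add(8, 108), Rational(1, 2)))), -20) = Mul(Add(-21, Mul(Rational(1, 3), 12, Pow(116, Rational(1, 2)))), -20) = Mul(Add(-21, Mul(Rational(1, 3), 12, Mul(2, Pow(29, Rational(1, 2))))), -20) = Mul(Add(-21, Mul(8, Pow(29, Rational(1, 2)))), -20) = Add(420, Mul(-160, Pow(29, Rational(1, 2))))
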